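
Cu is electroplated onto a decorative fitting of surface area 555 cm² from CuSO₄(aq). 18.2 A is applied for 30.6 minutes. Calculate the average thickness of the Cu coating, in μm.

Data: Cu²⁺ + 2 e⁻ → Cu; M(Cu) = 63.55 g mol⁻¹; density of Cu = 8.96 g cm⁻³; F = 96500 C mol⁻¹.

22.1 μm

Q = I·t = 18.20 × 1836.0 = 33420 C; n(e⁻) = 0.3463 mol.
n(Cu) = n(e⁻)/2 = 0.1731 mol, so m = 0.1731 × 63.55 = 11.00 g.
Volume = m/ρ = 11.00 / 8.96 = 1.228 cm³.
Thickness = V/A = 1.228 / 555 = 0.00221 cm = 22.1 μm.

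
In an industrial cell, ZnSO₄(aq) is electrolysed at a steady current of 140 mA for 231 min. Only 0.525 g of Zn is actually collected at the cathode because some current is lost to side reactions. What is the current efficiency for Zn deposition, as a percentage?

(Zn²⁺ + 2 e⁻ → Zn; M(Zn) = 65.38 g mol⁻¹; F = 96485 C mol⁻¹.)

79.9 %

Q = I·t = 0.1400 × 13860 = 1940 C; n(e⁻) = 1940/96485 = 0.02011 mol.
Theoretical n(Zn) = n(e⁻)/2 = 0.01006 mol, i.e. m_theo = 0.01006 × 65.38 = 0.6574 g.
Efficiency = m_actual / m_theo = 0.525 / 0.6574 = 79.9 %.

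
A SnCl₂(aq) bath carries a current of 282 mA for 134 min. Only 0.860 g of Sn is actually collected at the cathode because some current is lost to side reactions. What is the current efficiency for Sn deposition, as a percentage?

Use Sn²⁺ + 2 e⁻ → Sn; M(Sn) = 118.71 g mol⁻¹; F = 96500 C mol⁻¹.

Q = I·t = 0.2820 × 8040.0 = 2267 C; n(e⁻) = 2267/96500 = 0.02350 mol.
Theoretical n(Sn) = n(e⁻)/2 = 0.01175 mol, i.e. m_theo = 0.01175 × 118.71 = 1.395 g.
Efficiency = m_actual / m_theo = 0.860 / 1.395 = 61.7 %.

61.7 %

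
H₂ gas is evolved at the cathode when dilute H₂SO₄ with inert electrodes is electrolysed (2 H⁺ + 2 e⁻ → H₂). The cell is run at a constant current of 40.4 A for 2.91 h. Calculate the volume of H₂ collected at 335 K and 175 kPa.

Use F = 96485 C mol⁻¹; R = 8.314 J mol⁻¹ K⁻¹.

Q = I·t = 40.40 A × 10476 s = 423200 C.
n(e⁻) = Q/F = 423200 / 96485 = 4.386 mol.
2 electrons are transferred per H₂ molecule, so n(H₂) = 4.386 / 2 = 2.193 mol.
V = nRT/P = (2.193 × 8.314 × 335) / (175 × 10³ Pa) = 0.0349 m³ = 34.9 L.

34.9 L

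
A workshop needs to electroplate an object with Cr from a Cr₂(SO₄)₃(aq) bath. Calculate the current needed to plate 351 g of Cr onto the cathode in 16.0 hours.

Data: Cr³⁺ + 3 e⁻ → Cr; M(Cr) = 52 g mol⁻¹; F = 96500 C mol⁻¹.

33.9 A

n(Cr) = 351 / 52 = 6.750 mol.
n(e⁻) = 3 × 6.750 = 20.25 mol.
Q = n(e⁻)·F = 20.25 × 96500 = 1954000 C.
I = Q/t = 1954000 / 57600 s = 33.9 A.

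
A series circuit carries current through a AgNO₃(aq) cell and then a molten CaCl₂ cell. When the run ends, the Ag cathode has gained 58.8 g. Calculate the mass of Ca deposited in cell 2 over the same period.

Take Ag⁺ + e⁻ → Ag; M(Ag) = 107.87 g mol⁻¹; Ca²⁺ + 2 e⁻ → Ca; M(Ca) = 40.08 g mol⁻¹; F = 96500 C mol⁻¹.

10.9 g

n(Ag) = 58.8 / 107.87 = 0.5451 mol.
Since Ag⁺ + e⁻ → Ag, n(e⁻) passed = 1 × 0.5451 = 0.5451 mol.
Cells in series carry the same charge, so the same 0.5451 mol of electrons passes through cell 2.
Ca²⁺ + 2 e⁻ → Ca, so n(Ca) = 0.5451 / 2 = 0.2726 mol.
m(Ca) = 0.2726 × 40.08 = 10.9 g.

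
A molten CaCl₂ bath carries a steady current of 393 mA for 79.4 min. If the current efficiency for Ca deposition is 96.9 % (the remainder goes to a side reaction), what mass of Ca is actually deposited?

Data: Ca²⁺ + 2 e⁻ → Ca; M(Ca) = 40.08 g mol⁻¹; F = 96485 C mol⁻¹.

0.377 g

Q = I·t = 0.3930 × 4764.0 = 1872 C.
n(e⁻) = 1872/96485 = 0.01940 mol; theoretically n(Ca) = 0.01940/2 = 0.009702 mol, m_theo = 0.3889 g.
At 96.9 % efficiency, m_actual = 0.969 × 0.3889 = 0.377 g.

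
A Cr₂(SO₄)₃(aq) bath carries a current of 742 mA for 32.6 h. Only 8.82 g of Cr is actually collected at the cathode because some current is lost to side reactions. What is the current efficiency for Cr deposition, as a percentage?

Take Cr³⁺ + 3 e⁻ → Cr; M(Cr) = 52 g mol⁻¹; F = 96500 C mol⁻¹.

56.4 %

Q = I·t = 0.7420 × 117360 = 87080 C; n(e⁻) = 87080/96500 = 0.9024 mol.
Theoretical n(Cr) = n(e⁻)/3 = 0.3008 mol, i.e. m_theo = 0.3008 × 52 = 15.64 g.
Efficiency = m_actual / m_theo = 8.82 / 15.64 = 56.4 %.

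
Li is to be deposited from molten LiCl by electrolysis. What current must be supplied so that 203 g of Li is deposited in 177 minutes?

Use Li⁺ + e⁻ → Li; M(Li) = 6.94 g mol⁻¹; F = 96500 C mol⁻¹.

n(Li) = 203 / 6.94 = 29.25 mol.
n(e⁻) = 1 × 29.25 = 29.25 mol.
Q = n(e⁻)·F = 29.25 × 96500 = 2823000 C.
I = Q/t = 2823000 / 10620 s = 266 A.

266 A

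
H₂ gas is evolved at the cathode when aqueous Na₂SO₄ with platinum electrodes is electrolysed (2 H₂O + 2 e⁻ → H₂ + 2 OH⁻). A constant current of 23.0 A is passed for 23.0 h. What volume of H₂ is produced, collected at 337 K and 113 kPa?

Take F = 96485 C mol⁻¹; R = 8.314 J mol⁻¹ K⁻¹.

245 L

Q = I·t = 23.00 A × 82800 s = 1904000 C.
n(e⁻) = Q/F = 1904000 / 96485 = 19.74 mol.
2 electrons are transferred per H₂ molecule, so n(H₂) = 19.74 / 2 = 9.869 mol.
V = nRT/P = (9.869 × 8.314 × 337) / (113 × 10³ Pa) = 0.245 m³ = 245 L.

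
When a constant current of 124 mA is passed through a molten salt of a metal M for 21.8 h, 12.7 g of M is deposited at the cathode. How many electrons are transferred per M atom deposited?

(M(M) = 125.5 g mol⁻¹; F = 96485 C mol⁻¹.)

1

Q = I·t = 0.1240 A × 78480 s = 9732 C, so n(e⁻) = 9732/96485 = 0.1009 mol.
n(M) deposited = 12.7 / 125.5 = 0.1012 mol.
Electrons per atom = n(e⁻)/n(M) = 0.1009 / 0.1012 = 0.997 ≈ 1, so the ion is M⁺.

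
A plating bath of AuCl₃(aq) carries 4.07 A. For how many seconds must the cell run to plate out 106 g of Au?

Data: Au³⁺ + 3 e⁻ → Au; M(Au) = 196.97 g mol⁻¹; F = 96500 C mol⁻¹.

n(Au) = m/M = 106 / 196.97 = 0.5382 mol.
Each Au atom requires 3 electrons, so n(e⁻) = 3 × 0.5382 = 1.614 mol.
Q = n(e⁻)·F = 1.614 × 96500 = 155800 C.
t = Q/I = 155800 / 4.070 A = 38280 s.

38300 s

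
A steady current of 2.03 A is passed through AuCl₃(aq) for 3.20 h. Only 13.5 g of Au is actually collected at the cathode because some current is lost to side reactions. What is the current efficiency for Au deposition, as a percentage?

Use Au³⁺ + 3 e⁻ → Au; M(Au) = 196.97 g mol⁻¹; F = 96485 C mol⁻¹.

Q = I·t = 2.030 × 11520 = 23390 C; n(e⁻) = 23390/96485 = 0.2424 mol.
Theoretical n(Au) = n(e⁻)/3 = 0.08079 mol, i.e. m_theo = 0.08079 × 196.97 = 15.91 g.
Efficiency = m_actual / m_theo = 13.5 / 15.91 = 84.8 %.

84.8 %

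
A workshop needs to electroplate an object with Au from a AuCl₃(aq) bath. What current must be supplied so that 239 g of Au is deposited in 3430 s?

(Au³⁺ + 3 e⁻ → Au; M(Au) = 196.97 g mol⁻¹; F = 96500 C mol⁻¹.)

102 A

n(Au) = 239 / 196.97 = 1.213 mol.
n(e⁻) = 3 × 1.213 = 3.640 mol.
Q = n(e⁻)·F = 3.640 × 96500 = 351300 C.
I = Q/t = 351300 / 3430.0 s = 102 A.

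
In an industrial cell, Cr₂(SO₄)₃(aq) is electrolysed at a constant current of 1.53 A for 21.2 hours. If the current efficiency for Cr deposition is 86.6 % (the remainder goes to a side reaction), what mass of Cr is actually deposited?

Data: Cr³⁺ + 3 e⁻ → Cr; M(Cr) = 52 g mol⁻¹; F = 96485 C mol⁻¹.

Q = I·t = 1.530 × 76320 = 116800 C.
n(e⁻) = 116800/96485 = 1.210 mol; theoretically n(Cr) = 1.210/3 = 0.4034 mol, m_theo = 20.98 g.
At 86.6 % efficiency, m_actual = 0.866 × 20.98 = 18.2 g.

18.2 g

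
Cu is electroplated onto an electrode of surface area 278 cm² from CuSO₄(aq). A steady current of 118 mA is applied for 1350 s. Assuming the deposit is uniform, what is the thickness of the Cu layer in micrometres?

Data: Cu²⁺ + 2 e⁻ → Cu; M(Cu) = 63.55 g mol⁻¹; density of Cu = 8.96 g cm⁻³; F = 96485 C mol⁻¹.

0.211 μm

Q = I·t = 0.1180 × 1350.0 = 159.3 C; n(e⁻) = 0.001651 mol.
n(Cu) = n(e⁻)/2 = 0.0008255 mol, so m = 0.0008255 × 63.55 = 0.05246 g.
Volume = m/ρ = 0.05246 / 8.96 = 0.005855 cm³.
Thickness = V/A = 0.005855 / 278 = 2.11 × 10⁻⁵ cm = 0.211 μm.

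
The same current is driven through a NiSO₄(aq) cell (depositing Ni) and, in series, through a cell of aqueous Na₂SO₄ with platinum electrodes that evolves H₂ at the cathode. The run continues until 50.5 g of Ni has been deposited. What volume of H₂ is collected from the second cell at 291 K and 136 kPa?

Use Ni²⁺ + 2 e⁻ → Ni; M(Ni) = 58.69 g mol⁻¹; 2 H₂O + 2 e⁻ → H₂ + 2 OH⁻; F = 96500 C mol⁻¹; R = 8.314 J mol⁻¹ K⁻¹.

n(Ni) = 50.5 / 58.69 = 0.8605 mol, so n(e⁻) = 2 × 0.8605 = 1.721 mol.
The cells are in series, so the same 1.721 mol of electrons passes through the second cell.
2 H₂O + 2 e⁻ → H₂ + 2 OH⁻ — 2 mol e⁻ per mol H₂, so n(H₂) = 1.721/2 = 0.8605 mol.
V = nRT/P = (0.8605 × 8.314 × 291) / (136 × 10³) = 0.0153 m³ = 15.3 L.

15.3 L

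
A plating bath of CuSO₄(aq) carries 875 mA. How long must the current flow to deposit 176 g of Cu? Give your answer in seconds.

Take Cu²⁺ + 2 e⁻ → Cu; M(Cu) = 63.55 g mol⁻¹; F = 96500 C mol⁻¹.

n(Cu) = m/M = 176 / 63.55 = 2.769 mol.
Each Cu atom requires 2 electrons, so n(e⁻) = 2 × 2.769 = 5.539 mol.
Q = n(e⁻)·F = 5.539 × 96500 = 534500 C.
t = Q/I = 534500 / 0.8750 A = 610900 s.

6.11 × 10⁵ s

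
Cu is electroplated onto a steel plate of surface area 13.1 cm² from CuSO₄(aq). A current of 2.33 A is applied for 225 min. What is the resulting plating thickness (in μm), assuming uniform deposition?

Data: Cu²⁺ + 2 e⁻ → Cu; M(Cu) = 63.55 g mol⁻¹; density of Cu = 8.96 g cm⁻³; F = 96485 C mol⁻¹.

Q = I·t = 2.330 × 13500 = 31460 C; n(e⁻) = 0.3260 mol.
n(Cu) = n(e⁻)/2 = 0.1630 mol, so m = 0.1630 × 63.55 = 10.36 g.
Volume = m/ρ = 10.36 / 8.96 = 1.156 cm³.
Thickness = V/A = 1.156 / 13.1 = 0.0883 cm = 883 μm.

883 μm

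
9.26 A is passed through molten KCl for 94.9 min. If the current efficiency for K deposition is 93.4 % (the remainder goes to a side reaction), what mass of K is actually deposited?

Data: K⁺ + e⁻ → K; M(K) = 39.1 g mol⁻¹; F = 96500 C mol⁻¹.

20.0 g

Q = I·t = 9.260 × 5694.0 = 52730 C.
n(e⁻) = 52730/96500 = 0.5464 mol; theoretically n(K) = 0.5464/1 = 0.5464 mol, m_theo = 21.36 g.
At 93.4 % efficiency, m_actual = 0.934 × 21.36 = 20.0 g.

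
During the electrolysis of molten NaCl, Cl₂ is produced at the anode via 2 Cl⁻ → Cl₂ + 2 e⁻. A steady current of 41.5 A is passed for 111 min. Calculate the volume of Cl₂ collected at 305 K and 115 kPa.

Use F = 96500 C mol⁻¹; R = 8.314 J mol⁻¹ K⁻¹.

Q = I·t = 41.50 A × 6660.0 s = 276400 C.
n(e⁻) = Q/F = 276400 / 96500 = 2.864 mol.
2 electrons are transferred per Cl₂ molecule, so n(Cl₂) = 2.864 / 2 = 1.432 mol.
V = nRT/P = (1.432 × 8.314 × 305) / (115 × 10³ Pa) = 0.0316 m³ = 31.6 L.

31.6 L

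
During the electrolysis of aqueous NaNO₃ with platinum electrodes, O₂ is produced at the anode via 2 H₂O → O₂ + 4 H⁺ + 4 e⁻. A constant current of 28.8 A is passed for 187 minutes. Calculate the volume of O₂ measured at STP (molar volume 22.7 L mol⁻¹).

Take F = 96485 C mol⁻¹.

Q = I·t = 28.80 A × 11220 s = 323100 C.
n(e⁻) = Q/F = 323100 / 96485 = 3.349 mol.
4 electrons are transferred per O₂ molecule, so n(O₂) = 3.349 / 4 = 0.8373 mol.
V = n × V_m = 0.8373 × 22.7 = 19.0 L.

19.0 L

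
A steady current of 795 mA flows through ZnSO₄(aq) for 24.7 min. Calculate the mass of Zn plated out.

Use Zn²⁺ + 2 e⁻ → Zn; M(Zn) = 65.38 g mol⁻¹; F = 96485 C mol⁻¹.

Q = I·t = 0.7950 A × 1482.0 s = 1178 C.
n(e⁻) = Q/F = 1178 / 96485 = 0.01221 mol.
Zn²⁺ + 2 e⁻ → Zn, so n(Zn) = n(e⁻)/2 = 0.006106 mol.
m = n·M = 0.006106 × 65.38 = 0.399 g.

0.399 g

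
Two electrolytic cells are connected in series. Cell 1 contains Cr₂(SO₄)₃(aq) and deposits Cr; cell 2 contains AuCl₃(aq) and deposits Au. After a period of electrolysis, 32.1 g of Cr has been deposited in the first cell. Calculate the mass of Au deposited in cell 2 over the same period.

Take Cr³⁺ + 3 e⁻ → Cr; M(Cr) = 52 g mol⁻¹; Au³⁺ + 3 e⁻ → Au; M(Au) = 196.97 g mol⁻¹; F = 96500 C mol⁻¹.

122 g

n(Cr) = 32.1 / 52 = 0.6173 mol.
Since Cr³⁺ + 3 e⁻ → Cr, n(e⁻) passed = 3 × 0.6173 = 1.852 mol.
Cells in series carry the same charge, so the same 1.852 mol of electrons passes through cell 2.
Au³⁺ + 3 e⁻ → Au, so n(Au) = 1.852 / 3 = 0.6173 mol.
m(Au) = 0.6173 × 196.97 = 122 g.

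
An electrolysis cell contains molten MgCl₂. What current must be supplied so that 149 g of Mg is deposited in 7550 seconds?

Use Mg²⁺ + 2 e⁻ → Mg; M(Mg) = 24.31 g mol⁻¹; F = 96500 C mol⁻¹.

157 A

n(Mg) = 149 / 24.31 = 6.129 mol.
n(e⁻) = 2 × 6.129 = 12.26 mol.
Q = n(e⁻)·F = 12.26 × 96500 = 1183000 C.
I = Q/t = 1183000 / 7550.0 s = 157 A.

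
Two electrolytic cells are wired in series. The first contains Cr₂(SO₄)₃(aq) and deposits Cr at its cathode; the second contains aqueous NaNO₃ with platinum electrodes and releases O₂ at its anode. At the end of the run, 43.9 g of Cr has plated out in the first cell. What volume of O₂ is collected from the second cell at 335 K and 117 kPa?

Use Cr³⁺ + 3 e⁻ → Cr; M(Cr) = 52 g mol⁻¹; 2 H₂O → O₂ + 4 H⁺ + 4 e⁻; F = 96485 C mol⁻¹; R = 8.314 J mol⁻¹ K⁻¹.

n(Cr) = 43.9 / 52 = 0.8442 mol, so n(e⁻) = 3 × 0.8442 = 2.533 mol.
The cells are in series, so the same 2.533 mol of electrons passes through the second cell.
2 H₂O → O₂ + 4 H⁺ + 4 e⁻ — 4 mol e⁻ per mol O₂, so n(O₂) = 2.533/4 = 0.6332 mol.
V = nRT/P = (0.6332 × 8.314 × 335) / (117 × 10³) = 0.0151 m³ = 15.1 L.

15.1 L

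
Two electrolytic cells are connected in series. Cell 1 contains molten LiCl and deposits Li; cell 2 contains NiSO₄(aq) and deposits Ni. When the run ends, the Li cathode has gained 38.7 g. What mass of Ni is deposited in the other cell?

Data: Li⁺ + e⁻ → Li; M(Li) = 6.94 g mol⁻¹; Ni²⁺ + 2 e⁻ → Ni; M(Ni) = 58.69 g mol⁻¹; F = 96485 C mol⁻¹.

n(Li) = 38.7 / 6.94 = 5.576 mol.
Since Li⁺ + e⁻ → Li, n(e⁻) passed = 1 × 5.576 = 5.576 mol.
Cells in series carry the same charge, so the same 5.576 mol of electrons passes through cell 2.
Ni²⁺ + 2 e⁻ → Ni, so n(Ni) = 5.576 / 2 = 2.788 mol.
m(Ni) = 2.788 × 58.69 = 164 g.

164 g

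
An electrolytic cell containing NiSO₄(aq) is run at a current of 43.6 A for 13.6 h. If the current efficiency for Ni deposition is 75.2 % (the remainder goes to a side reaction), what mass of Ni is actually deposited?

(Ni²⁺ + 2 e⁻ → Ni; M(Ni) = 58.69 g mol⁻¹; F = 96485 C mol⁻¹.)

Q = I·t = 43.60 × 48960 = 2135000 C.
n(e⁻) = 2135000/96485 = 22.12 mol; theoretically n(Ni) = 22.12/2 = 11.06 mol, m_theo = 649.2 g.
At 75.2 % efficiency, m_actual = 0.752 × 649.2 = 488 g.

488 g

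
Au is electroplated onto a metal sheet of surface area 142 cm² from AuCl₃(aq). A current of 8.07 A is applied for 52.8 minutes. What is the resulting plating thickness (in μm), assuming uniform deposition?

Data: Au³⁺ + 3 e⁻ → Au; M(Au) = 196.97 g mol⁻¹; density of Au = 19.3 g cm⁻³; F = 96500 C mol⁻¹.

Q = I·t = 8.070 × 3168.0 = 25570 C; n(e⁻) = 0.2649 mol.
n(Au) = n(e⁻)/3 = 0.08831 mol, so m = 0.08831 × 196.97 = 17.39 g.
Volume = m/ρ = 17.39 / 19.3 = 0.9013 cm³.
Thickness = V/A = 0.9013 / 142 = 0.00635 cm = 63.5 μm.

63.5 μm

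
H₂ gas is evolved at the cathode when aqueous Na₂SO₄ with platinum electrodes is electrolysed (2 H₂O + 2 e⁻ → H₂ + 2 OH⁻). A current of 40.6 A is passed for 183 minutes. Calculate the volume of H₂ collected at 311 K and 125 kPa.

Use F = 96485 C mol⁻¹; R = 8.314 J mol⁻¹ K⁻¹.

Q = I·t = 40.60 A × 10980 s = 445800 C.
n(e⁻) = Q/F = 445800 / 96485 = 4.620 mol.
2 electrons are transferred per H₂ molecule, so n(H₂) = 4.620 / 2 = 2.310 mol.
V = nRT/P = (2.310 × 8.314 × 311) / (125 × 10³ Pa) = 0.0478 m³ = 47.8 L.

47.8 L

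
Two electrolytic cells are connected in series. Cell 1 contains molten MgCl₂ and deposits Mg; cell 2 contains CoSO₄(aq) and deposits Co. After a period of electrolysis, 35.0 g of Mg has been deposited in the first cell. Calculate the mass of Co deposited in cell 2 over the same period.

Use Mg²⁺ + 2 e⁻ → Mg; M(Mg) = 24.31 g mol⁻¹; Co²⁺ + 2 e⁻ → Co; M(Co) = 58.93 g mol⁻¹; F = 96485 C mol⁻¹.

84.8 g

n(Mg) = 35.0 / 24.31 = 1.440 mol.
Since Mg²⁺ + 2 e⁻ → Mg, n(e⁻) passed = 2 × 1.440 = 2.879 mol.
Cells in series carry the same charge, so the same 2.879 mol of electrons passes through cell 2.
Co²⁺ + 2 e⁻ → Co, so n(Co) = 2.879 / 2 = 1.440 mol.
m(Co) = 1.440 × 58.93 = 84.8 g.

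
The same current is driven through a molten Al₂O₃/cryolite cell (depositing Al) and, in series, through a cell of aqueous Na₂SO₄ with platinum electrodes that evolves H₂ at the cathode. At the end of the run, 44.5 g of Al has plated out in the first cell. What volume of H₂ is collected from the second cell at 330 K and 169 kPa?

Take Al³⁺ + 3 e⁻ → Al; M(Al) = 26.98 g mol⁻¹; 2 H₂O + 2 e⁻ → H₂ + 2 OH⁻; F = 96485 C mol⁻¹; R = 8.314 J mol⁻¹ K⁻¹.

40.2 L

n(Al) = 44.5 / 26.98 = 1.649 mol, so n(e⁻) = 3 × 1.649 = 4.948 mol.
The cells are in series, so the same 4.948 mol of electrons passes through the second cell.
2 H₂O + 2 e⁻ → H₂ + 2 OH⁻ — 2 mol e⁻ per mol H₂, so n(H₂) = 4.948/2 = 2.474 mol.
V = nRT/P = (2.474 × 8.314 × 330) / (169 × 10³) = 0.0402 m³ = 40.2 L.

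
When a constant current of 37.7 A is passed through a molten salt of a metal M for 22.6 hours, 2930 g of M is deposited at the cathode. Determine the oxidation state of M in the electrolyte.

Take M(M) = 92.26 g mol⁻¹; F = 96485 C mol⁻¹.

Q = I·t = 37.70 A × 81360 s = 3067000 C, so n(e⁻) = 3067000/96485 = 31.79 mol.
n(M) deposited = 2930 / 92.26 = 31.76 mol.
Electrons per atom = n(e⁻)/n(M) = 31.79 / 31.76 = 1.00 ≈ 1, so the ion is M⁺.

+1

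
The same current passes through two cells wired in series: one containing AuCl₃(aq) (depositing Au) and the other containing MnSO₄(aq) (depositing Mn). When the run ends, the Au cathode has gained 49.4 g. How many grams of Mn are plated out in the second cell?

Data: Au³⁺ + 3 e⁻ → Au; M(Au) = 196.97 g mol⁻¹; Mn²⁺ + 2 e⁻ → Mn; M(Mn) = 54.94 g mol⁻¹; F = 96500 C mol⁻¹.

n(Au) = 49.4 / 196.97 = 0.2508 mol.
Since Au³⁺ + 3 e⁻ → Au, n(e⁻) passed = 3 × 0.2508 = 0.7524 mol.
Cells in series carry the same charge, so the same 0.7524 mol of electrons passes through cell 2.
Mn²⁺ + 2 e⁻ → Mn, so n(Mn) = 0.7524 / 2 = 0.3762 mol.
m(Mn) = 0.3762 × 54.94 = 20.7 g.

20.7 g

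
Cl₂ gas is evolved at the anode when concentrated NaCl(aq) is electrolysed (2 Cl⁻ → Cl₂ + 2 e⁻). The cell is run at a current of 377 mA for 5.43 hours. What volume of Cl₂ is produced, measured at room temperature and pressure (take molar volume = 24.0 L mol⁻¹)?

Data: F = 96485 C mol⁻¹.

0.917 L

Q = I·t = 0.3770 A × 19548 s = 7370 C.
n(e⁻) = Q/F = 7370 / 96485 = 0.07638 mol.
2 electrons are transferred per Cl₂ molecule, so n(Cl₂) = 0.07638 / 2 = 0.03819 mol.
V = n × V_m = 0.03819 × 24.0 = 0.917 L.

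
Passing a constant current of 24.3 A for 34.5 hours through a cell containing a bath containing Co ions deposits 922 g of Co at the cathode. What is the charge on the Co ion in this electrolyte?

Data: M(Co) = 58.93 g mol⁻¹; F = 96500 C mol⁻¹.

+2

Q = I·t = 24.30 A × 124200 s = 3018000 C, so n(e⁻) = 3018000/96500 = 31.28 mol.
n(Co) deposited = 922 / 58.93 = 15.65 mol.
Electrons per atom = n(e⁻)/n(Co) = 31.28 / 15.65 = 2.00 ≈ 2, so the ion is Co²⁺.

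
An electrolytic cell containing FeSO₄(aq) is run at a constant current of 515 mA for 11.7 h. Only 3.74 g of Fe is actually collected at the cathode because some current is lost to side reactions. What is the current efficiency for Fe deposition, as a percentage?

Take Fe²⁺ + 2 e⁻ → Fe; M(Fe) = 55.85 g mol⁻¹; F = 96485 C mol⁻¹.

59.6 %

Q = I·t = 0.5150 × 42120 = 21690 C; n(e⁻) = 21690/96485 = 0.2248 mol.
Theoretical n(Fe) = n(e⁻)/2 = 0.1124 mol, i.e. m_theo = 0.1124 × 55.85 = 6.278 g.
Efficiency = m_actual / m_theo = 3.74 / 6.278 = 59.6 %.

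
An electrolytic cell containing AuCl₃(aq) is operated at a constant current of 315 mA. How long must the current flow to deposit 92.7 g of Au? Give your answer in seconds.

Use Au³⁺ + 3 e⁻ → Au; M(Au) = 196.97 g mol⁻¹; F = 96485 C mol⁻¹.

4.32 × 10⁵ s

n(Au) = m/M = 92.7 / 196.97 = 0.4706 mol.
Each Au atom requires 3 electrons, so n(e⁻) = 3 × 0.4706 = 1.412 mol.
Q = n(e⁻)·F = 1.412 × 96485 = 136200 C.
t = Q/I = 136200 / 0.3150 A = 432500 s.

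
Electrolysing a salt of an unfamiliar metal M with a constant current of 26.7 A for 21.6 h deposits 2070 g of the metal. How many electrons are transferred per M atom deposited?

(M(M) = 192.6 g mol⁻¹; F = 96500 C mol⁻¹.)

Q = I·t = 26.70 A × 77760 s = 2076000 C, so n(e⁻) = 2076000/96500 = 21.51 mol.
n(M) deposited = 2070 / 192.6 = 10.75 mol.
Electrons per atom = n(e⁻)/n(M) = 21.51 / 10.75 = 2.00 ≈ 2, so the ion is M²⁺.

2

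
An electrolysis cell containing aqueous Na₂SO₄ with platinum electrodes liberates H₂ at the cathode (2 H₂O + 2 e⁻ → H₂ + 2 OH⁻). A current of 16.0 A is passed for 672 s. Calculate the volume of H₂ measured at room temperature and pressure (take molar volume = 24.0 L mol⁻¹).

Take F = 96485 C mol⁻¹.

Q = I·t = 16.00 A × 672.00 s = 10750 C.
n(e⁻) = Q/F = 10750 / 96485 = 0.1114 mol.
2 electrons are transferred per H₂ molecule, so n(H₂) = 0.1114 / 2 = 0.05572 mol.
V = n × V_m = 0.05572 × 24.0 = 1.34 L.

1.34 L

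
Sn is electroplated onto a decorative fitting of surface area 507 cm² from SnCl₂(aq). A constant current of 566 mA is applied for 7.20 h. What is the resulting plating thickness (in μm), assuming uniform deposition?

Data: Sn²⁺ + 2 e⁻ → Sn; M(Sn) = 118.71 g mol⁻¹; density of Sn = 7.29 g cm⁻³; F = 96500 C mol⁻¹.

24.4 μm

Q = I·t = 0.5660 × 25920 = 14670 C; n(e⁻) = 0.1520 mol.
n(Sn) = n(e⁻)/2 = 0.07601 mol, so m = 0.07601 × 118.71 = 9.024 g.
Volume = m/ρ = 9.024 / 7.29 = 1.238 cm³.
Thickness = V/A = 1.238 / 507 = 0.00244 cm = 24.4 μm.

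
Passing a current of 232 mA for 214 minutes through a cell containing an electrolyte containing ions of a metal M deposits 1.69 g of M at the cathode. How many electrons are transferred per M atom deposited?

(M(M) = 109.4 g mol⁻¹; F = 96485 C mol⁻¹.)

Q = I·t = 0.2320 A × 12840 s = 2979 C, so n(e⁻) = 2979/96485 = 0.03087 mol.
n(M) deposited = 1.69 / 109.4 = 0.01545 mol.
Electrons per atom = n(e⁻)/n(M) = 0.03087 / 0.01545 = 2.00 ≈ 2, so the ion is M²⁺.

2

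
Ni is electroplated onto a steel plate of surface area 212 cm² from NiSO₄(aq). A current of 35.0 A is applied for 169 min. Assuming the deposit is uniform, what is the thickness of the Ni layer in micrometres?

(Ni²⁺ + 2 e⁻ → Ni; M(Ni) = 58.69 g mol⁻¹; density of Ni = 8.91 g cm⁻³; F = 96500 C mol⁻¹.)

571 μm

Q = I·t = 35.00 × 10140 = 354900 C; n(e⁻) = 3.678 mol.
n(Ni) = n(e⁻)/2 = 1.839 mol, so m = 1.839 × 58.69 = 107.9 g.
Volume = m/ρ = 107.9 / 8.91 = 12.11 cm³.
Thickness = V/A = 12.11 / 212 = 0.0571 cm = 571 μm.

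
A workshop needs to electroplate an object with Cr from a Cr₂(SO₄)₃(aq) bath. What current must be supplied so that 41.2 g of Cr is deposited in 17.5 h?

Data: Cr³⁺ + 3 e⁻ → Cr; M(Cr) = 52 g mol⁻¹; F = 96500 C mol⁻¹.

3.64 A

n(Cr) = 41.2 / 52 = 0.7923 mol.
n(e⁻) = 3 × 0.7923 = 2.377 mol.
Q = n(e⁻)·F = 2.377 × 96500 = 229400 C.
I = Q/t = 229400 / 63000 s = 3.64 A.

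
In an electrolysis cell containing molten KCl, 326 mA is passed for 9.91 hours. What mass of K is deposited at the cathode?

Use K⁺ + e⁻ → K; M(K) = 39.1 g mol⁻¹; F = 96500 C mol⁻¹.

4.71 g

Q = I·t = 0.3260 A × 35676 s = 11630 C.
n(e⁻) = Q/F = 11630 / 96500 = 0.1205 mol.
K⁺ + e⁻ → K, so n(K) = n(e⁻)/1 = 0.1205 mol.
m = n·M = 0.1205 × 39.1 = 4.71 g.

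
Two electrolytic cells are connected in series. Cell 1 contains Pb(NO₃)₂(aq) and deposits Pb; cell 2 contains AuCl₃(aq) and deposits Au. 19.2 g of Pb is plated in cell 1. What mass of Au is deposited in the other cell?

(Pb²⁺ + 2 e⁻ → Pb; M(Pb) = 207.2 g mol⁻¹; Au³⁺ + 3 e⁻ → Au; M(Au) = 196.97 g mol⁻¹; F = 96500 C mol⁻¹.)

12.2 g

n(Pb) = 19.2 / 207.2 = 0.09266 mol.
Since Pb²⁺ + 2 e⁻ → Pb, n(e⁻) passed = 2 × 0.09266 = 0.1853 mol.
Cells in series carry the same charge, so the same 0.1853 mol of electrons passes through cell 2.
Au³⁺ + 3 e⁻ → Au, so n(Au) = 0.1853 / 3 = 0.06178 mol.
m(Au) = 0.06178 × 196.97 = 12.2 g.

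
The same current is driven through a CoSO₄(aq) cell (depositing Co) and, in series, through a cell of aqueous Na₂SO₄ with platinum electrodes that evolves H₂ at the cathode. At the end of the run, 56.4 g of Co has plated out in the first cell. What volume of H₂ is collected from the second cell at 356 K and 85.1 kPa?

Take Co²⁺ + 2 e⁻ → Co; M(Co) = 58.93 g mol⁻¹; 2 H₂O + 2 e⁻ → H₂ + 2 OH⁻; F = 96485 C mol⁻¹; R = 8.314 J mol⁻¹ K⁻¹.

n(Co) = 56.4 / 58.93 = 0.9571 mol, so n(e⁻) = 2 × 0.9571 = 1.914 mol.
The cells are in series, so the same 1.914 mol of electrons passes through the second cell.
2 H₂O + 2 e⁻ → H₂ + 2 OH⁻ — 2 mol e⁻ per mol H₂, so n(H₂) = 1.914/2 = 0.9571 mol.
V = nRT/P = (0.9571 × 8.314 × 356) / (85.1 × 10³) = 0.0333 m³ = 33.3 L.

33.3 L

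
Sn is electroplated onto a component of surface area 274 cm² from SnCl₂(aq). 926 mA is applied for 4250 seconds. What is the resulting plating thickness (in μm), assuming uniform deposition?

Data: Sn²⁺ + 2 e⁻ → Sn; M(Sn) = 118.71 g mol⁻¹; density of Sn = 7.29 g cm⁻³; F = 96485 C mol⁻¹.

12.1 μm

Q = I·t = 0.9260 × 4250.0 = 3936 C; n(e⁻) = 0.04079 mol.
n(Sn) = n(e⁻)/2 = 0.02039 mol, so m = 0.02039 × 118.71 = 2.421 g.
Volume = m/ρ = 2.421 / 7.29 = 0.3321 cm³.
Thickness = V/A = 0.3321 / 274 = 0.00121 cm = 12.1 μm.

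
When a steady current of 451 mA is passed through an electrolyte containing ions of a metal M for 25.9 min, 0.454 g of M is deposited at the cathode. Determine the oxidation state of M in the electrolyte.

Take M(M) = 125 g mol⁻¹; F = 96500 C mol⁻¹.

Q = I·t = 0.4510 A × 1554.0 s = 700.9 C, so n(e⁻) = 700.9/96500 = 0.007263 mol.
n(M) deposited = 0.454 / 125 = 0.003632 mol.
Electrons per atom = n(e⁻)/n(M) = 0.007263 / 0.003632 = 2.00 ≈ 2, so the ion is M²⁺.

+2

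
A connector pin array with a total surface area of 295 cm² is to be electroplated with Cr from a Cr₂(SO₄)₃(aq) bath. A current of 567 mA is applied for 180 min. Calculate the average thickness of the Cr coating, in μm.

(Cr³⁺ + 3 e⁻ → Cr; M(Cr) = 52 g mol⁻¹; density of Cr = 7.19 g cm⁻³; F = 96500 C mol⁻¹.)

5.19 μm

Q = I·t = 0.5670 × 10800 = 6124 C; n(e⁻) = 0.06346 mol.
n(Cr) = n(e⁻)/3 = 0.02115 mol, so m = 0.02115 × 52 = 1.100 g.
Volume = m/ρ = 1.100 / 7.19 = 0.1530 cm³.
Thickness = V/A = 0.1530 / 295 = 5.19 × 10⁻⁴ cm = 5.19 μm.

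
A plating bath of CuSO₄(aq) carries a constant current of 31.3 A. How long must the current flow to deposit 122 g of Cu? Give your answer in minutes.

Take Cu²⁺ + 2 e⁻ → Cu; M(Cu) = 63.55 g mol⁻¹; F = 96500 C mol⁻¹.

197 min

n(Cu) = m/M = 122 / 63.55 = 1.920 mol.
Each Cu atom requires 2 electrons, so n(e⁻) = 2 × 1.920 = 3.839 mol.
Q = n(e⁻)·F = 3.839 × 96500 = 370500 C.
t = Q/I = 370500 / 31.30 A = 11840 s = 197 min.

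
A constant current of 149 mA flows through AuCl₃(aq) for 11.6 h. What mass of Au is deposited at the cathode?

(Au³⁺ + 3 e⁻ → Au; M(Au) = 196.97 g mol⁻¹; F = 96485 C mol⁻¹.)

Q = I·t = 0.1490 A × 41760 s = 6222 C.
n(e⁻) = Q/F = 6222 / 96485 = 0.06449 mol.
Au³⁺ + 3 e⁻ → Au, so n(Au) = n(e⁻)/3 = 0.02150 mol.
m = n·M = 0.02150 × 196.97 = 4.23 g.

4.23 g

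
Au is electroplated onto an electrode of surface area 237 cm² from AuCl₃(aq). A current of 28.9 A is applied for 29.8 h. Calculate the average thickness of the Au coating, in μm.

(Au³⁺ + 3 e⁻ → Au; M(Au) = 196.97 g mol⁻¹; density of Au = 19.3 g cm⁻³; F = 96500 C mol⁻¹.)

Q = I·t = 28.90 × 107280 = 3100000 C; n(e⁻) = 32.13 mol.
n(Au) = n(e⁻)/3 = 10.71 mol, so m = 10.71 × 196.97 = 2109 g.
Volume = m/ρ = 2109 / 19.3 = 109.3 cm³.
Thickness = V/A = 109.3 / 237 = 0.461 cm = 4610 μm.

4610 μm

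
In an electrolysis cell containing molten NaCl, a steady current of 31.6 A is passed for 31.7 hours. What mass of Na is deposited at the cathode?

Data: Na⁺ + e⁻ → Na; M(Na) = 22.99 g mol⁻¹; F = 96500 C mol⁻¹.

859 g

Q = I·t = 31.60 A × 114120 s = 3606000 C.
n(e⁻) = Q/F = 3606000 / 96500 = 37.37 mol.
Na⁺ + e⁻ → Na, so n(Na) = n(e⁻)/1 = 37.37 mol.
m = n·M = 37.37 × 22.99 = 859 g.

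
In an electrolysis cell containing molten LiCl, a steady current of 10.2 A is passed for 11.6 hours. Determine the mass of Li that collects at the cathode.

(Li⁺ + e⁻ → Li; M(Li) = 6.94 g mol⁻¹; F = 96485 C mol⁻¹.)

Q = I·t = 10.20 A × 41760 s = 426000 C.
n(e⁻) = Q/F = 426000 / 96485 = 4.415 mol.
Li⁺ + e⁻ → Li, so n(Li) = n(e⁻)/1 = 4.415 mol.
m = n·M = 4.415 × 6.94 = 30.6 g.

30.6 g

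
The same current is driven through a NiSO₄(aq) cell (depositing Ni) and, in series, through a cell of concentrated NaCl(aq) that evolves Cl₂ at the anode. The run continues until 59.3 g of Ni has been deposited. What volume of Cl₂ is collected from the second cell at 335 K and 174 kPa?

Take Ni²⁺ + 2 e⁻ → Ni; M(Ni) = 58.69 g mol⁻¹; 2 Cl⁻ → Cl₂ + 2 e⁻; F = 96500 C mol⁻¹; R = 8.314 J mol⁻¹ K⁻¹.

16.2 L

n(Ni) = 59.3 / 58.69 = 1.010 mol, so n(e⁻) = 2 × 1.010 = 2.021 mol.
The cells are in series, so the same 2.021 mol of electrons passes through the second cell.
2 Cl⁻ → Cl₂ + 2 e⁻ — 2 mol e⁻ per mol Cl₂, so n(Cl₂) = 2.021/2 = 1.010 mol.
V = nRT/P = (1.010 × 8.314 × 335) / (174 × 10³) = 0.0162 m³ = 16.2 L.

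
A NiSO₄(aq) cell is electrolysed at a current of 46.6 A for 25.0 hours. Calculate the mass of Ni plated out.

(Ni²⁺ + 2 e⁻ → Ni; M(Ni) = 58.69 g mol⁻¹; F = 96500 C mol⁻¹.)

Q = I·t = 46.60 A × 90000 s = 4194000 C.
n(e⁻) = Q/F = 4194000 / 96500 = 43.46 mol.
Ni²⁺ + 2 e⁻ → Ni, so n(Ni) = n(e⁻)/2 = 21.73 mol.
m = n·M = 21.73 × 58.69 = 1280 g.

1280 g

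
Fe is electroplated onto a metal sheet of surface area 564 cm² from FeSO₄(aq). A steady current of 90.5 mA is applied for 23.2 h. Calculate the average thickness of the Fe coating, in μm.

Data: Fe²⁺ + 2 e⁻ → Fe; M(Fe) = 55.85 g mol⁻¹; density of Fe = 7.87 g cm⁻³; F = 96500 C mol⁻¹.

Q = I·t = 0.09050 × 83520 = 7559 C; n(e⁻) = 0.07833 mol.
n(Fe) = n(e⁻)/2 = 0.03916 mol, so m = 0.03916 × 55.85 = 2.187 g.
Volume = m/ρ = 2.187 / 7.87 = 0.2779 cm³.
Thickness = V/A = 0.2779 / 564 = 4.93 × 10⁻⁴ cm = 4.93 μm.

4.93 μm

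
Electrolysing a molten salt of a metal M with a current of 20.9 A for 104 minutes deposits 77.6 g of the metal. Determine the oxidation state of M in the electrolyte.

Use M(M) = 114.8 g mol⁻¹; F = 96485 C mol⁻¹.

Q = I·t = 20.90 A × 6240.0 s = 130400 C, so n(e⁻) = 130400/96485 = 1.352 mol.
n(M) deposited = 77.6 / 114.8 = 0.6760 mol.
Electrons per atom = n(e⁻)/n(M) = 1.352 / 0.6760 = 2.00 ≈ 2, so the ion is M²⁺.

+2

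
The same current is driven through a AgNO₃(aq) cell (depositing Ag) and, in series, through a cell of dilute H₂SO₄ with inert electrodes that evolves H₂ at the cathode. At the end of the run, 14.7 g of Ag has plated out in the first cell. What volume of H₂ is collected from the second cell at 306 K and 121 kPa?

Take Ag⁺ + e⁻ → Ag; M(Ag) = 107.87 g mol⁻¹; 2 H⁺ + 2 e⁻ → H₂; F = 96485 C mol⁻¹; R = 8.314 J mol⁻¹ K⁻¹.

n(Ag) = 14.7 / 107.87 = 0.1363 mol, so n(e⁻) = 1 × 0.1363 = 0.1363 mol.
The cells are in series, so the same 0.1363 mol of electrons passes through the second cell.
2 H⁺ + 2 e⁻ → H₂ — 2 mol e⁻ per mol H₂, so n(H₂) = 0.1363/2 = 0.06814 mol.
V = nRT/P = (0.06814 × 8.314 × 306) / (121 × 10³) = 0.00143 m³ = 1.43 L.

1.43 L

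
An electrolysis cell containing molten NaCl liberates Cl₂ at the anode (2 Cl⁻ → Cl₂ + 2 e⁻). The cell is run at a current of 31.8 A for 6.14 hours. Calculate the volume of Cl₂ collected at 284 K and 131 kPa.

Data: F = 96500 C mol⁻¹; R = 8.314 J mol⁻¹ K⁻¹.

65.6 L

Q = I·t = 31.80 A × 22104 s = 702900 C.
n(e⁻) = Q/F = 702900 / 96500 = 7.284 mol.
2 electrons are transferred per Cl₂ molecule, so n(Cl₂) = 7.284 / 2 = 3.642 mol.
V = nRT/P = (3.642 × 8.314 × 284) / (131 × 10³ Pa) = 0.0656 m³ = 65.6 L.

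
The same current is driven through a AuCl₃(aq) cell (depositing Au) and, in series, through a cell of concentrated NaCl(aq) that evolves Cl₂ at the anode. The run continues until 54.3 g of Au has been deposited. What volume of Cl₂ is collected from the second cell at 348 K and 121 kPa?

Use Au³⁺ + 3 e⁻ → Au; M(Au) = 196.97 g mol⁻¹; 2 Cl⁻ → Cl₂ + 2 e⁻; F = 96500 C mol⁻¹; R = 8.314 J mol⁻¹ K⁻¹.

9.89 L

n(Au) = 54.3 / 196.97 = 0.2757 mol, so n(e⁻) = 3 × 0.2757 = 0.8270 mol.
The cells are in series, so the same 0.8270 mol of electrons passes through the second cell.
2 Cl⁻ → Cl₂ + 2 e⁻ — 2 mol e⁻ per mol Cl₂, so n(Cl₂) = 0.8270/2 = 0.4135 mol.
V = nRT/P = (0.4135 × 8.314 × 348) / (121 × 10³) = 0.00989 m³ = 9.89 L.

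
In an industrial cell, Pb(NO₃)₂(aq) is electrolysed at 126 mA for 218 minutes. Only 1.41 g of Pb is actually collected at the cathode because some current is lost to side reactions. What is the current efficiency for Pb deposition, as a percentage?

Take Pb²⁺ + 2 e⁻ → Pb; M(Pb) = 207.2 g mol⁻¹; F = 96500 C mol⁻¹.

79.7 %

Q = I·t = 0.1260 × 13080 = 1648 C; n(e⁻) = 1648/96500 = 0.01708 mol.
Theoretical n(Pb) = n(e⁻)/2 = 0.008539 mol, i.e. m_theo = 0.008539 × 207.2 = 1.769 g.
Efficiency = m_actual / m_theo = 1.41 / 1.769 = 79.7 %.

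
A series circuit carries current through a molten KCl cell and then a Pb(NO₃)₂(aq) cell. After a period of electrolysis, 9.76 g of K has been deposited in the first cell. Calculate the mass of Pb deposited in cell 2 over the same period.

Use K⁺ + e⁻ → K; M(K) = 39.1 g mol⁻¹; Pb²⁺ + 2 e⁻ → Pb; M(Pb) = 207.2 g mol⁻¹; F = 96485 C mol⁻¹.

n(K) = 9.76 / 39.1 = 0.2496 mol.
Since K⁺ + e⁻ → K, n(e⁻) passed = 1 × 0.2496 = 0.2496 mol.
Cells in series carry the same charge, so the same 0.2496 mol of electrons passes through cell 2.
Pb²⁺ + 2 e⁻ → Pb, so n(Pb) = 0.2496 / 2 = 0.1248 mol.
m(Pb) = 0.1248 × 207.2 = 25.9 g.

25.9 g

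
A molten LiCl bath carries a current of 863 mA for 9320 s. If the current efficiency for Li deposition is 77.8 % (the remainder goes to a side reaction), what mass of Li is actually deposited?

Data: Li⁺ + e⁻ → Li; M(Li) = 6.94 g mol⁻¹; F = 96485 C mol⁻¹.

Q = I·t = 0.8630 × 9320.0 = 8043 C.
n(e⁻) = 8043/96485 = 0.08336 mol; theoretically n(Li) = 0.08336/1 = 0.08336 mol, m_theo = 0.5785 g.
At 77.8 % efficiency, m_actual = 0.778 × 0.5785 = 0.450 g.

0.450 g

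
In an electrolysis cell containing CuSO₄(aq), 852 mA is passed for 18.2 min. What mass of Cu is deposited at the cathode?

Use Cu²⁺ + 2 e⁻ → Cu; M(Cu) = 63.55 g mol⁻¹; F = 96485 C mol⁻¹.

Q = I·t = 0.8520 A × 1092.0 s = 930.4 C.
n(e⁻) = Q/F = 930.4 / 96485 = 0.009643 mol.
Cu²⁺ + 2 e⁻ → Cu, so n(Cu) = n(e⁻)/2 = 0.004821 mol.
m = n·M = 0.004821 × 63.55 = 0.306 g.

0.306 g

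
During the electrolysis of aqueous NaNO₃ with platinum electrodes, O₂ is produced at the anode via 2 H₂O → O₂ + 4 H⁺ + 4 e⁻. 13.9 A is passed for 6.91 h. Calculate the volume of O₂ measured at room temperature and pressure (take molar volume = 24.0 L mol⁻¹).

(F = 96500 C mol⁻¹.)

21.5 L

Q = I·t = 13.90 A × 24876 s = 345800 C.
n(e⁻) = Q/F = 345800 / 96500 = 3.583 mol.
4 electrons are transferred per O₂ molecule, so n(O₂) = 3.583 / 4 = 0.8958 mol.
V = n × V_m = 0.8958 × 24.0 = 21.5 L.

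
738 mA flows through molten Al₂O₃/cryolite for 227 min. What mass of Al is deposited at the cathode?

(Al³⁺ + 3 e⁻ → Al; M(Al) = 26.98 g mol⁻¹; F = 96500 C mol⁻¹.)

0.937 g

Q = I·t = 0.7380 A × 13620 s = 10050 C.
n(e⁻) = Q/F = 10050 / 96500 = 0.1042 mol.
Al³⁺ + 3 e⁻ → Al, so n(Al) = n(e⁻)/3 = 0.03472 mol.
m = n·M = 0.03472 × 26.98 = 0.937 g.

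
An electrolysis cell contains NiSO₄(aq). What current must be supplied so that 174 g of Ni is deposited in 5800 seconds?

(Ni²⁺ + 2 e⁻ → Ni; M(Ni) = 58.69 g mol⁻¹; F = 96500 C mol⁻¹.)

98.7 A

n(Ni) = 174 / 58.69 = 2.965 mol.
n(e⁻) = 2 × 2.965 = 5.929 mol.
Q = n(e⁻)·F = 5.929 × 96500 = 572200 C.
I = Q/t = 572200 / 5800.0 s = 98.7 A.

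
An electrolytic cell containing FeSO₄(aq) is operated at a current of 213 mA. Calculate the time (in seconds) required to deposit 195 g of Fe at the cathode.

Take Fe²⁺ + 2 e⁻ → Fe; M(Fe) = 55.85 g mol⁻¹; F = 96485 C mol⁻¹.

3.16 × 10⁶ s

n(Fe) = m/M = 195 / 55.85 = 3.491 mol.
Each Fe atom requires 2 electrons, so n(e⁻) = 2 × 3.491 = 6.983 mol.
Q = n(e⁻)·F = 6.983 × 96485 = 673800 C.
t = Q/I = 673800 / 0.2130 A = 3163000 s.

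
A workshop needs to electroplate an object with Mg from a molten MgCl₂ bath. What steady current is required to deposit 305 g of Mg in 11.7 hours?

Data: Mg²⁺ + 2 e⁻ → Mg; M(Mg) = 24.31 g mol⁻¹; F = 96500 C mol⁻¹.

57.5 A

n(Mg) = 305 / 24.31 = 12.55 mol.
n(e⁻) = 2 × 12.55 = 25.09 mol.
Q = n(e⁻)·F = 25.09 × 96500 = 2421000 C.
I = Q/t = 2421000 / 42120 s = 57.5 A.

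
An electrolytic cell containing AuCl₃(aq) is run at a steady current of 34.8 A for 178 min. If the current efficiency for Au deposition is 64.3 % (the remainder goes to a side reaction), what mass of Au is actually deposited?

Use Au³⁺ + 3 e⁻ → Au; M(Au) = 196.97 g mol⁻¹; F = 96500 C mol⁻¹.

163 g

Q = I·t = 34.80 × 10680 = 371700 C.
n(e⁻) = 371700/96500 = 3.851 mol; theoretically n(Au) = 3.851/3 = 1.284 mol, m_theo = 252.9 g.
At 64.3 % efficiency, m_actual = 0.643 × 252.9 = 163 g.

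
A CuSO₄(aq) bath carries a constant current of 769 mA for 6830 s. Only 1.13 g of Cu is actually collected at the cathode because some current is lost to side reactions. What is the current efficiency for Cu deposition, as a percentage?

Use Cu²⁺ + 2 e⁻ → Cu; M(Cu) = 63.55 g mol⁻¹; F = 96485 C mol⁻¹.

65.3 %

Q = I·t = 0.7690 × 6830.0 = 5252 C; n(e⁻) = 5252/96485 = 0.05444 mol.
Theoretical n(Cu) = n(e⁻)/2 = 0.02722 mol, i.e. m_theo = 0.02722 × 63.55 = 1.730 g.
Efficiency = m_actual / m_theo = 1.13 / 1.730 = 65.3 %.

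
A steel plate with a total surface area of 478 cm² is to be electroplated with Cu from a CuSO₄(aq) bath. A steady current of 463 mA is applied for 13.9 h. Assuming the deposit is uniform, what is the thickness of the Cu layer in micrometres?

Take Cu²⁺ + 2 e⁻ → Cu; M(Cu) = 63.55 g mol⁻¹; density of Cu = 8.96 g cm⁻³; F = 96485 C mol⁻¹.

17.8 μm

Q = I·t = 0.4630 × 50040 = 23170 C; n(e⁻) = 0.2401 mol.
n(Cu) = n(e⁻)/2 = 0.1201 mol, so m = 0.1201 × 63.55 = 7.630 g.
Volume = m/ρ = 7.630 / 8.96 = 0.8516 cm³.
Thickness = V/A = 0.8516 / 478 = 0.00178 cm = 17.8 μm.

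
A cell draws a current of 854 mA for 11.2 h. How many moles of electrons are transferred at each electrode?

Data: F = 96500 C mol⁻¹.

0.357 mol

Q = I·t = 0.8540 A × 40320 s = 34430 C.
n(e⁻) = Q/F = 34430 / 96500 = 0.357 mol.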